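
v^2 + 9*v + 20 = (v + 4)*(v + 5)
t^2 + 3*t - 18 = (t - 3)*(t + 6)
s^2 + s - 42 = (s - 6)*(s + 7)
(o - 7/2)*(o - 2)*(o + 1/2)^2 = o^4 - 9*o^3/2 + 7*o^2/4 + 45*o/8 + 7/4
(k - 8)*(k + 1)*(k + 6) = k^3 - k^2 - 50*k - 48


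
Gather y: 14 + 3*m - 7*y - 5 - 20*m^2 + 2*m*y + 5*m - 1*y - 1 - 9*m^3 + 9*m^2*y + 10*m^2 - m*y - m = -9*m^3 - 10*m^2 + 7*m + y*(9*m^2 + m - 8) + 8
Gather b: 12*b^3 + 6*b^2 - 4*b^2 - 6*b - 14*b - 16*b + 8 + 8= 12*b^3 + 2*b^2 - 36*b + 16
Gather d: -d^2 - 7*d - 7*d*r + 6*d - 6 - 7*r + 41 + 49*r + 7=-d^2 + d*(-7*r - 1) + 42*r + 42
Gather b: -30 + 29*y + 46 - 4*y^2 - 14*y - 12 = -4*y^2 + 15*y + 4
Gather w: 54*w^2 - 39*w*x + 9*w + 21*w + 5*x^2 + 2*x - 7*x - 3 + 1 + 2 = 54*w^2 + w*(30 - 39*x) + 5*x^2 - 5*x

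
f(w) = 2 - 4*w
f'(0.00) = -4.00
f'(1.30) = -4.00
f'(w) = -4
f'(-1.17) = -4.00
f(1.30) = -3.20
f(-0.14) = 2.56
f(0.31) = 0.76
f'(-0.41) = -4.00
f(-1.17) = 6.68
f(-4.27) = 19.08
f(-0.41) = 3.64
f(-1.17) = 6.68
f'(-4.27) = -4.00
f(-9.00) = 38.00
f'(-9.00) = -4.00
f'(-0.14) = -4.00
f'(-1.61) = -4.00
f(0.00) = 2.00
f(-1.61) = 8.44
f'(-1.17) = -4.00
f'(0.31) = -4.00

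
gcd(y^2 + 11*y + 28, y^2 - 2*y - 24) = y + 4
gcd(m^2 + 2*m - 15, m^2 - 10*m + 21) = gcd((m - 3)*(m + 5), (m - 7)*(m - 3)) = m - 3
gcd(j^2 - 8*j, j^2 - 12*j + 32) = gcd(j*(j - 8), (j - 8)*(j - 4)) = j - 8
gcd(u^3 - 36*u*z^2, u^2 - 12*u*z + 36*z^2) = -u + 6*z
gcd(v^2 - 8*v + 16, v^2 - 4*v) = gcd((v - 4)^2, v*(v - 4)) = v - 4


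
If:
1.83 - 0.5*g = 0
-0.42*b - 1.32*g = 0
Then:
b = -11.50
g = 3.66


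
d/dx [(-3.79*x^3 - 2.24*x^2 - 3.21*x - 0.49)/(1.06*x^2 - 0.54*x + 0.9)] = (-4.0174*x^4 + 4.0932*x^3 - 5.6208*x^2 - 2.9932*x - 3.1536)/(1.1236*x^4 - 1.1448*x^3 + 2.1996*x^2 - 0.972*x + 0.81)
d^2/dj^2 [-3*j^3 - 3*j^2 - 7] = -18*j - 6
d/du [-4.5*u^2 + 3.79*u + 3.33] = 3.79 - 9.0*u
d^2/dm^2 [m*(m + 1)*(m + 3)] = 6*m + 8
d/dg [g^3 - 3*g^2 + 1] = 3*g*(g - 2)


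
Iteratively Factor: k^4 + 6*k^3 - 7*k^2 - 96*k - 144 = (k - 4)*(k^3 + 10*k^2 + 33*k + 36) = (k - 4)*(k + 3)*(k^2 + 7*k + 12) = (k - 4)*(k + 3)*(k + 4)*(k + 3)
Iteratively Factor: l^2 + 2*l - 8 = (l + 4)*(l - 2)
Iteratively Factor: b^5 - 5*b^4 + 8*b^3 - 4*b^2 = (b)*(b^4 - 5*b^3 + 8*b^2 - 4*b) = b^2*(b^3 - 5*b^2 + 8*b - 4) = b^2*(b - 1)*(b^2 - 4*b + 4) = b^2*(b - 2)*(b - 1)*(b - 2)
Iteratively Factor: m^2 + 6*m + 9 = (m + 3)*(m + 3)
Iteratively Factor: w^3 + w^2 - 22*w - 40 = (w + 4)*(w^2 - 3*w - 10) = (w + 2)*(w + 4)*(w - 5)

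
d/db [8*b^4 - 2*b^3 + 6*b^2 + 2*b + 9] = 32*b^3 - 6*b^2 + 12*b + 2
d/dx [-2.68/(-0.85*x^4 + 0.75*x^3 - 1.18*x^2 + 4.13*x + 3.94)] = (-9.112*x^3 + 6.03*x^2 - 6.3248*x + 11.0684)/(-0.85*x^4 + 0.75*x^3 - 1.18*x^2 + 4.13*x + 3.94)^2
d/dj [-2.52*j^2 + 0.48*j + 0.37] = 0.48 - 5.04*j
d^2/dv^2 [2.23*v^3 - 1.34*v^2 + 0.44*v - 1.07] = 13.38*v - 2.68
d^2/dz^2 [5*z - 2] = 0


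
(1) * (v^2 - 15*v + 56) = v^2 - 15*v + 56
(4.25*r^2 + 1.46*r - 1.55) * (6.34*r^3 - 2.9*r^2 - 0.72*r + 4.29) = 26.945*r^5 - 3.0686*r^4 - 17.121*r^3 + 21.6763*r^2 + 7.3794*r - 6.6495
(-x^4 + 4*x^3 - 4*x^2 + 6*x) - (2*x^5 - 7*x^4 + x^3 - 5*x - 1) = -2*x^5 + 6*x^4 + 3*x^3 - 4*x^2 + 11*x + 1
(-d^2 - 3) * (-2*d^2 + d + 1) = 2*d^4 - d^3 + 5*d^2 - 3*d - 3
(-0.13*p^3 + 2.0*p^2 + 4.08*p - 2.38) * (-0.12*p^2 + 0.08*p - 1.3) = 0.0156*p^5 - 0.2504*p^4 - 0.1606*p^3 - 1.988*p^2 - 5.4944*p + 3.094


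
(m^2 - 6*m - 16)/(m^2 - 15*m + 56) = (m + 2)/(m - 7)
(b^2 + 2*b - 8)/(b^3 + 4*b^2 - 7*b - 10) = (b + 4)/(b^2 + 6*b + 5)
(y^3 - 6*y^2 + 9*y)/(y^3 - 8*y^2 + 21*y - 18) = y/(y - 2)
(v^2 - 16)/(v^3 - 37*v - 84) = (v - 4)/(v^2 - 4*v - 21)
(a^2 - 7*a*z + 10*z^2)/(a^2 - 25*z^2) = (a - 2*z)/(a + 5*z)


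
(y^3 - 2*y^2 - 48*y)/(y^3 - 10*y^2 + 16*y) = (y + 6)/(y - 2)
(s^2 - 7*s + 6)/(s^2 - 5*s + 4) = (s - 6)/(s - 4)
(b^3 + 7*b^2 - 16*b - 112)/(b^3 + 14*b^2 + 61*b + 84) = (b - 4)/(b + 3)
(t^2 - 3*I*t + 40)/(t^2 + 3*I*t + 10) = (t - 8*I)/(t - 2*I)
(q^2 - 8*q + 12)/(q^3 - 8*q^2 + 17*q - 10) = (q - 6)/(q^2 - 6*q + 5)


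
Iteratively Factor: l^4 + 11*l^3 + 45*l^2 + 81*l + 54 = (l + 3)*(l^3 + 8*l^2 + 21*l + 18) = (l + 3)^2*(l^2 + 5*l + 6) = (l + 2)*(l + 3)^2*(l + 3)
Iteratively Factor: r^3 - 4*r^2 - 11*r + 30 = (r - 5)*(r^2 + r - 6) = (r - 5)*(r + 3)*(r - 2)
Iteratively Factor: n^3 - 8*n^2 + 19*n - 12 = (n - 1)*(n^2 - 7*n + 12) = (n - 3)*(n - 1)*(n - 4)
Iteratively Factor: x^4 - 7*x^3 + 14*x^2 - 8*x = (x - 1)*(x^3 - 6*x^2 + 8*x) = (x - 4)*(x - 1)*(x^2 - 2*x) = (x - 4)*(x - 2)*(x - 1)*(x)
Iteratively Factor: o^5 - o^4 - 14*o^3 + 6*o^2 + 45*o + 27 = (o + 1)*(o^4 - 2*o^3 - 12*o^2 + 18*o + 27) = (o - 3)*(o + 1)*(o^3 + o^2 - 9*o - 9) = (o - 3)^2*(o + 1)*(o^2 + 4*o + 3) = (o - 3)^2*(o + 1)*(o + 3)*(o + 1)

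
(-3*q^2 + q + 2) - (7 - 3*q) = -3*q^2 + 4*q - 5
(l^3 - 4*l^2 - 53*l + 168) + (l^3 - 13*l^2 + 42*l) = 2*l^3 - 17*l^2 - 11*l + 168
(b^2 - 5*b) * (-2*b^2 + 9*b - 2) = -2*b^4 + 19*b^3 - 47*b^2 + 10*b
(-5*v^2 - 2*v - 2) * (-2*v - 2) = 10*v^3 + 14*v^2 + 8*v + 4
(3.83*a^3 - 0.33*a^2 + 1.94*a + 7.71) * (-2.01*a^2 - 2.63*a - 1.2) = -7.6983*a^5 - 9.4096*a^4 - 7.6275*a^3 - 20.2033*a^2 - 22.6053*a - 9.252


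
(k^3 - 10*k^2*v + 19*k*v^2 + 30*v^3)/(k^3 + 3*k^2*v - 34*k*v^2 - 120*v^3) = (k^2 - 4*k*v - 5*v^2)/(k^2 + 9*k*v + 20*v^2)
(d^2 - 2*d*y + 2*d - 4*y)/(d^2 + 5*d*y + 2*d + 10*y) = (d - 2*y)/(d + 5*y)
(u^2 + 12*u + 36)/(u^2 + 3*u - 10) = (u^2 + 12*u + 36)/(u^2 + 3*u - 10)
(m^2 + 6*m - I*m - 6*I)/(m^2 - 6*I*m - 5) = (m + 6)/(m - 5*I)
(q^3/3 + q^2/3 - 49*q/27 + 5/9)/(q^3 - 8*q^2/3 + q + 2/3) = (9*q^3 + 9*q^2 - 49*q + 15)/(9*(3*q^3 - 8*q^2 + 3*q + 2))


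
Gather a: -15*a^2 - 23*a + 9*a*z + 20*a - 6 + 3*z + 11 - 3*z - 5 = -15*a^2 + a*(9*z - 3)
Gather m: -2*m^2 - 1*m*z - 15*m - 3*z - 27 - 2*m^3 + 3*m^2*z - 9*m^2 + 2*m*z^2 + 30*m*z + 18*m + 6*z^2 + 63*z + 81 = -2*m^3 + m^2*(3*z - 11) + m*(2*z^2 + 29*z + 3) + 6*z^2 + 60*z + 54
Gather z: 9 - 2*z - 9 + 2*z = 0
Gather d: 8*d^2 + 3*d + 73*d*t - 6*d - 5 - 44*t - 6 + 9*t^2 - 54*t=8*d^2 + d*(73*t - 3) + 9*t^2 - 98*t - 11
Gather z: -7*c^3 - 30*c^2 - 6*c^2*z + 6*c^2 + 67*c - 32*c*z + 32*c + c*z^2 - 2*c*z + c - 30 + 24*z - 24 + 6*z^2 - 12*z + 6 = -7*c^3 - 24*c^2 + 100*c + z^2*(c + 6) + z*(-6*c^2 - 34*c + 12) - 48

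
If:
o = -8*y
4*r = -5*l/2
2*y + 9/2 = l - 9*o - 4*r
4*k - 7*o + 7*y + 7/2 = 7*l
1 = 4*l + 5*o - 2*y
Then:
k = -85/244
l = 37/61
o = -116/427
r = -185/488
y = 29/854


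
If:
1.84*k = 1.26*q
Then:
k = 0.684782608695652*q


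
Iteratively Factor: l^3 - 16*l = (l + 4)*(l^2 - 4*l) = (l - 4)*(l + 4)*(l)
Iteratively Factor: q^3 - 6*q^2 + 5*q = (q)*(q^2 - 6*q + 5) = q*(q - 1)*(q - 5)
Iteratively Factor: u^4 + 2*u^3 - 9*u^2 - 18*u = (u - 3)*(u^3 + 5*u^2 + 6*u) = (u - 3)*(u + 3)*(u^2 + 2*u) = u*(u - 3)*(u + 3)*(u + 2)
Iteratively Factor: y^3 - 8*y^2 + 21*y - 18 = (y - 2)*(y^2 - 6*y + 9) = (y - 3)*(y - 2)*(y - 3)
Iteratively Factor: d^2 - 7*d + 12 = (d - 4)*(d - 3)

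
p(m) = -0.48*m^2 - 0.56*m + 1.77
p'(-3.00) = 2.32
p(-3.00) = -0.87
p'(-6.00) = 5.20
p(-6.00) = -12.15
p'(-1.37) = 0.76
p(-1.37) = 1.64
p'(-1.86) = 1.23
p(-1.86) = 1.15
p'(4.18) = -4.57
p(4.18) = -8.96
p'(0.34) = -0.89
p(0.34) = 1.52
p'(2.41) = -2.87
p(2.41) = -2.37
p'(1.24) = -1.75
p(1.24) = 0.34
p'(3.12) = -3.56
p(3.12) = -4.65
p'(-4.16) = 3.43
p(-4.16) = -4.21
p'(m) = -0.96*m - 0.56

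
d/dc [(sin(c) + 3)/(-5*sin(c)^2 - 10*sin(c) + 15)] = cos(c)/(5*(sin(c) - 1)^2)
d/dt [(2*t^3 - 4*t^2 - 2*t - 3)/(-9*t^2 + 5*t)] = (-18*t^4 + 20*t^3 - 38*t^2 - 54*t + 15)/(t^2*(81*t^2 - 90*t + 25))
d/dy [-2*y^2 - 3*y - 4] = -4*y - 3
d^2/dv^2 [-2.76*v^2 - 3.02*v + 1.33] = -5.52000000000000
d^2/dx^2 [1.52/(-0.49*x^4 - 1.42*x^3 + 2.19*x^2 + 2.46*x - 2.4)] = ((8.9376*x^2 + 12.9504*x - 6.6576)*(0.49*x^4 + 1.42*x^3 - 2.19*x^2 - 2.46*x + 2.4) - 1.52*(1.96*x^3 + 4.26*x^2 - 4.38*x - 2.46)*(3.92*x^3 + 8.52*x^2 - 8.76*x - 4.92))/(0.49*x^4 + 1.42*x^3 - 2.19*x^2 - 2.46*x + 2.4)^3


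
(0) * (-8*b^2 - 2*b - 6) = 0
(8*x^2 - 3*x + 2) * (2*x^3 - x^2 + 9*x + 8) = 16*x^5 - 14*x^4 + 79*x^3 + 35*x^2 - 6*x + 16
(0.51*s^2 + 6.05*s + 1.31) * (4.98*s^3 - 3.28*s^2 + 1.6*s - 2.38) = 2.5398*s^5 + 28.4562*s^4 - 12.5042*s^3 + 4.1694*s^2 - 12.303*s - 3.1178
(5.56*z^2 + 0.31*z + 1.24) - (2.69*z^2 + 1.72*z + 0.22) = 2.87*z^2 - 1.41*z + 1.02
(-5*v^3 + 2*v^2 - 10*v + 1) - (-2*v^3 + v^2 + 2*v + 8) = -3*v^3 + v^2 - 12*v - 7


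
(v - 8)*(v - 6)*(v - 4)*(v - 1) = v^4 - 19*v^3 + 122*v^2 - 296*v + 192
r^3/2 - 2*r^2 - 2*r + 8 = (r/2 + 1)*(r - 4)*(r - 2)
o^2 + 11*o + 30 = (o + 5)*(o + 6)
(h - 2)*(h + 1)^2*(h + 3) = h^4 + 3*h^3 - 3*h^2 - 11*h - 6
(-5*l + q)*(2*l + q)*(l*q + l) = -10*l^3*q - 10*l^3 - 3*l^2*q^2 - 3*l^2*q + l*q^3 + l*q^2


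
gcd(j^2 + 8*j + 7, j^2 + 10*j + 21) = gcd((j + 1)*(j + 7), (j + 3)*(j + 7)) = j + 7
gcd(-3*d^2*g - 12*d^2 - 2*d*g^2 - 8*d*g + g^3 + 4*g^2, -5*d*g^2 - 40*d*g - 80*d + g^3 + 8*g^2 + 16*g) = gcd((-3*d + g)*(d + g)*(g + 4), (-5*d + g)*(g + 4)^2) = g + 4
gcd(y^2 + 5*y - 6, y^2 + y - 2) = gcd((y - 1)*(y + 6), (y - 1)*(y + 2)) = y - 1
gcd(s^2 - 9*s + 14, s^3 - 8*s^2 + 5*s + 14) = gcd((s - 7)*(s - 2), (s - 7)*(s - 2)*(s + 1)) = s^2 - 9*s + 14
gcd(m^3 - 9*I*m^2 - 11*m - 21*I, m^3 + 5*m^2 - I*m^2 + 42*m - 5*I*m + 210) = m - 7*I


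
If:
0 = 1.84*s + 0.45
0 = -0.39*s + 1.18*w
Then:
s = -0.24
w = -0.08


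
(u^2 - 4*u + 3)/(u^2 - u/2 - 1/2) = 2*(u - 3)/(2*u + 1)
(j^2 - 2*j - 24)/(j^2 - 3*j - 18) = (j + 4)/(j + 3)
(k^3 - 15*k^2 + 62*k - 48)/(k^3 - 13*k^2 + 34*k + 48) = (k - 1)/(k + 1)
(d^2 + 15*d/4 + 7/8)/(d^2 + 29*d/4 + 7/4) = (d + 7/2)/(d + 7)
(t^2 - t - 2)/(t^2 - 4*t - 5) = (t - 2)/(t - 5)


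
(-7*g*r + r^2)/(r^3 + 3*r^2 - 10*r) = (-7*g + r)/(r^2 + 3*r - 10)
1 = 1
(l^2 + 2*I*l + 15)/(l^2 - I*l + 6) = (l + 5*I)/(l + 2*I)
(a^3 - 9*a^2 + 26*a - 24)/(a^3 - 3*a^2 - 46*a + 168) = (a^2 - 5*a + 6)/(a^2 + a - 42)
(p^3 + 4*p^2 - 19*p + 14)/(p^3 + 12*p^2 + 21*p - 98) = (p - 1)/(p + 7)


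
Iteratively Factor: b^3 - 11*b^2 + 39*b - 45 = (b - 3)*(b^2 - 8*b + 15) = (b - 5)*(b - 3)*(b - 3)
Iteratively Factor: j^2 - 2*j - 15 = (j - 5)*(j + 3)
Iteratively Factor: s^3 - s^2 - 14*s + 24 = (s + 4)*(s^2 - 5*s + 6) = (s - 3)*(s + 4)*(s - 2)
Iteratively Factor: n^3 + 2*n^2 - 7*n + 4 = (n + 4)*(n^2 - 2*n + 1) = (n - 1)*(n + 4)*(n - 1)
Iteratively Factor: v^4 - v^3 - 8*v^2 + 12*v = (v - 2)*(v^3 + v^2 - 6*v) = (v - 2)*(v + 3)*(v^2 - 2*v) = v*(v - 2)*(v + 3)*(v - 2)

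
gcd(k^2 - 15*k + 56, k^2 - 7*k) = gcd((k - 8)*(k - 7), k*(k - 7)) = k - 7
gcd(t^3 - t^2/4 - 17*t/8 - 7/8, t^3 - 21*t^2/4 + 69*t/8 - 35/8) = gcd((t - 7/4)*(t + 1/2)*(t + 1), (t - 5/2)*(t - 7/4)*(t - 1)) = t - 7/4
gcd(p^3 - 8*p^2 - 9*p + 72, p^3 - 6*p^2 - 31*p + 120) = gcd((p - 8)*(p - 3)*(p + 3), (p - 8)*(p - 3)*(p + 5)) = p^2 - 11*p + 24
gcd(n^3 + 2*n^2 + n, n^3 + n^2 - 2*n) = n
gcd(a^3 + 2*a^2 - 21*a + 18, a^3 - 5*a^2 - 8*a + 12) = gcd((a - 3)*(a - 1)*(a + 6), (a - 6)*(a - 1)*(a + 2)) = a - 1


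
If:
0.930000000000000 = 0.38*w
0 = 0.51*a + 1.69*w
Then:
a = -8.11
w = 2.45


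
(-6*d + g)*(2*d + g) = -12*d^2 - 4*d*g + g^2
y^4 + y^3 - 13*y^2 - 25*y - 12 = (y - 4)*(y + 1)^2*(y + 3)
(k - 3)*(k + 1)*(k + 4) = k^3 + 2*k^2 - 11*k - 12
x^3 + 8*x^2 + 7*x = x*(x + 1)*(x + 7)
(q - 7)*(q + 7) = q^2 - 49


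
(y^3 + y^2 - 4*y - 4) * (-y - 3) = -y^4 - 4*y^3 + y^2 + 16*y + 12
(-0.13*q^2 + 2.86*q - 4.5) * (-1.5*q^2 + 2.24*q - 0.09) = 0.195*q^4 - 4.5812*q^3 + 13.1681*q^2 - 10.3374*q + 0.405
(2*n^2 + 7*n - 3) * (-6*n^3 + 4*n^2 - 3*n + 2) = -12*n^5 - 34*n^4 + 40*n^3 - 29*n^2 + 23*n - 6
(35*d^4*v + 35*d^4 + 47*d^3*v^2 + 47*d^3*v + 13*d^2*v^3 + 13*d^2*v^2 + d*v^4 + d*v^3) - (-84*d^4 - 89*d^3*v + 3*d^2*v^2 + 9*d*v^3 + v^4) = 35*d^4*v + 119*d^4 + 47*d^3*v^2 + 136*d^3*v + 13*d^2*v^3 + 10*d^2*v^2 + d*v^4 - 8*d*v^3 - v^4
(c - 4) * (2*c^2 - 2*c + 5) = 2*c^3 - 10*c^2 + 13*c - 20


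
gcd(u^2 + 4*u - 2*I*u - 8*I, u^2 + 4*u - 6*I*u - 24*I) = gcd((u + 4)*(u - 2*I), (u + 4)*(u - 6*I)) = u + 4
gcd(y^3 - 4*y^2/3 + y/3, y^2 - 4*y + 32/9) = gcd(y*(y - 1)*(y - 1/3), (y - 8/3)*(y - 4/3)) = 1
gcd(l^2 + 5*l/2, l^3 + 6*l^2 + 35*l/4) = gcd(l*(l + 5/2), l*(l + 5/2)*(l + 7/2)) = l^2 + 5*l/2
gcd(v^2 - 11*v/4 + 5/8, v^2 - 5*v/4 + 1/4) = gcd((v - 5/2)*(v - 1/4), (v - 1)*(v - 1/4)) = v - 1/4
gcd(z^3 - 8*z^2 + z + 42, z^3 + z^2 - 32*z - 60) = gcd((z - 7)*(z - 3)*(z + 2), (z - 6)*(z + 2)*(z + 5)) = z + 2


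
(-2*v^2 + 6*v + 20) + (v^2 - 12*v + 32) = -v^2 - 6*v + 52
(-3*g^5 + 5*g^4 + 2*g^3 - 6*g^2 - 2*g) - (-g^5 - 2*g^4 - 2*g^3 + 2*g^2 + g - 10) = -2*g^5 + 7*g^4 + 4*g^3 - 8*g^2 - 3*g + 10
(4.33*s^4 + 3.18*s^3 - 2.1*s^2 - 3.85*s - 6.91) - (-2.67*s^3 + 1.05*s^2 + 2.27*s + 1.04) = 4.33*s^4 + 5.85*s^3 - 3.15*s^2 - 6.12*s - 7.95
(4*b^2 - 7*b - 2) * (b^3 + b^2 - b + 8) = 4*b^5 - 3*b^4 - 13*b^3 + 37*b^2 - 54*b - 16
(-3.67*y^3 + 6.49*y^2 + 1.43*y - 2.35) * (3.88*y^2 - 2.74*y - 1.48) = -14.2396*y^5 + 35.237*y^4 - 6.8026*y^3 - 22.6414*y^2 + 4.3226*y + 3.478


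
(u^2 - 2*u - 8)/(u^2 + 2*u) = (u - 4)/u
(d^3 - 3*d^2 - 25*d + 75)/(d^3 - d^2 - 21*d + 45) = (d - 5)/(d - 3)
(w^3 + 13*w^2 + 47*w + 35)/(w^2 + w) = w + 12 + 35/w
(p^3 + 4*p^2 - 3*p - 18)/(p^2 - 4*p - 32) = (-p^3 - 4*p^2 + 3*p + 18)/(-p^2 + 4*p + 32)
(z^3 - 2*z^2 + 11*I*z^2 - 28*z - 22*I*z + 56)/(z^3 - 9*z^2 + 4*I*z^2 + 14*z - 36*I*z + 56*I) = (z + 7*I)/(z - 7)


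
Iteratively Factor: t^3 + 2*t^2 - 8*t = (t)*(t^2 + 2*t - 8) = t*(t + 4)*(t - 2)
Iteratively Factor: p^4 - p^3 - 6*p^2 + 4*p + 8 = (p + 2)*(p^3 - 3*p^2 + 4) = (p - 2)*(p + 2)*(p^2 - p - 2) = (p - 2)*(p + 1)*(p + 2)*(p - 2)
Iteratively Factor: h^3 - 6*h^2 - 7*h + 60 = (h - 4)*(h^2 - 2*h - 15) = (h - 4)*(h + 3)*(h - 5)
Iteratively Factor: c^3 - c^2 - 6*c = (c)*(c^2 - c - 6) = c*(c - 3)*(c + 2)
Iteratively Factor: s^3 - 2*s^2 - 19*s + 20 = (s + 4)*(s^2 - 6*s + 5) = (s - 1)*(s + 4)*(s - 5)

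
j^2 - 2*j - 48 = (j - 8)*(j + 6)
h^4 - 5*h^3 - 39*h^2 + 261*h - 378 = (h - 6)*(h - 3)^2*(h + 7)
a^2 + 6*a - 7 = (a - 1)*(a + 7)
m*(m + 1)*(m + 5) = m^3 + 6*m^2 + 5*m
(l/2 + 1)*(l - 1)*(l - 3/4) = l^3/2 + l^2/8 - 11*l/8 + 3/4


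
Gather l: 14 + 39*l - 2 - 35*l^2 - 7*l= -35*l^2 + 32*l + 12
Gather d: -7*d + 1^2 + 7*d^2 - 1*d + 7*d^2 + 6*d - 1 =14*d^2 - 2*d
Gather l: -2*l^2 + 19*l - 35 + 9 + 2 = -2*l^2 + 19*l - 24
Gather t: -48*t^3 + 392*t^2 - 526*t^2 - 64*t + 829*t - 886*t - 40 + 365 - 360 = -48*t^3 - 134*t^2 - 121*t - 35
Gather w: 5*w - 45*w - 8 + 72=64 - 40*w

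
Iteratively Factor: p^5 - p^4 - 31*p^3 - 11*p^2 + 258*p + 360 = (p - 5)*(p^4 + 4*p^3 - 11*p^2 - 66*p - 72) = (p - 5)*(p + 3)*(p^3 + p^2 - 14*p - 24) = (p - 5)*(p + 3)^2*(p^2 - 2*p - 8) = (p - 5)*(p + 2)*(p + 3)^2*(p - 4)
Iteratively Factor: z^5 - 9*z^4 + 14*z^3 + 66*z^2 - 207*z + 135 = (z - 3)*(z^4 - 6*z^3 - 4*z^2 + 54*z - 45) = (z - 5)*(z - 3)*(z^3 - z^2 - 9*z + 9) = (z - 5)*(z - 3)*(z - 1)*(z^2 - 9) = (z - 5)*(z - 3)*(z - 1)*(z + 3)*(z - 3)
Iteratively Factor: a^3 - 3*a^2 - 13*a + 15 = (a - 5)*(a^2 + 2*a - 3) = (a - 5)*(a - 1)*(a + 3)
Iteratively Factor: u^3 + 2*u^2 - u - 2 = (u + 1)*(u^2 + u - 2) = (u - 1)*(u + 1)*(u + 2)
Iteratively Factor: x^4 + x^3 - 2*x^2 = (x)*(x^3 + x^2 - 2*x) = x*(x - 1)*(x^2 + 2*x) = x*(x - 1)*(x + 2)*(x)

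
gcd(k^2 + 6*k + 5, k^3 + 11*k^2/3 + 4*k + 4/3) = k + 1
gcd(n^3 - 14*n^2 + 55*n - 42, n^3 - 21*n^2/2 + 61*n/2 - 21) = n^2 - 7*n + 6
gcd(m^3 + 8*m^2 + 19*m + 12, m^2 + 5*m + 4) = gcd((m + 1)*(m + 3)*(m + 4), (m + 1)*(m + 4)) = m^2 + 5*m + 4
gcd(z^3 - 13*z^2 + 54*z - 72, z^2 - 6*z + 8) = z - 4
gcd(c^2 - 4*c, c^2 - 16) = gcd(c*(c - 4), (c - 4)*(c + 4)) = c - 4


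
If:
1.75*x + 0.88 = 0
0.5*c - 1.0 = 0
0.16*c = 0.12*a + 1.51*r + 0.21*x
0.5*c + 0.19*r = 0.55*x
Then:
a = 88.09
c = 2.00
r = -6.72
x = -0.50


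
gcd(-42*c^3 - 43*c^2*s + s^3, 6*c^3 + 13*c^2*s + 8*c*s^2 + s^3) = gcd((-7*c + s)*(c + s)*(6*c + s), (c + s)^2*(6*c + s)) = 6*c^2 + 7*c*s + s^2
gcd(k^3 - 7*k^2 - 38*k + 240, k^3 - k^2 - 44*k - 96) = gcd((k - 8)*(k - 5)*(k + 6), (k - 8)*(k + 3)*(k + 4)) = k - 8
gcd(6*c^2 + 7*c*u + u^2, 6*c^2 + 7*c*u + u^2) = 6*c^2 + 7*c*u + u^2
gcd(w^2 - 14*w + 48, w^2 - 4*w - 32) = w - 8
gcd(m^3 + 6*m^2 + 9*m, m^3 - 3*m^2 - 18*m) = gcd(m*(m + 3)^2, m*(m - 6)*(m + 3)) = m^2 + 3*m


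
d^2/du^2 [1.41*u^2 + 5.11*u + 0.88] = 2.82000000000000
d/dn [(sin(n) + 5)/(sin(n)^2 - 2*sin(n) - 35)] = -cos(n)/(sin(n) - 7)^2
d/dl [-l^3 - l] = -3*l^2 - 1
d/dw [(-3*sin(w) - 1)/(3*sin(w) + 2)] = -3*cos(w)/(3*sin(w) + 2)^2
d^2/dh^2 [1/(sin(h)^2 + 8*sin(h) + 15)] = 2*(-2*sin(h)^4 - 12*sin(h)^3 + sin(h)^2 + 84*sin(h) + 49)/(sin(h)^2 + 8*sin(h) + 15)^3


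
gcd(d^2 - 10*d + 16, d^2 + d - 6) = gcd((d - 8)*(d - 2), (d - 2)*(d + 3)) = d - 2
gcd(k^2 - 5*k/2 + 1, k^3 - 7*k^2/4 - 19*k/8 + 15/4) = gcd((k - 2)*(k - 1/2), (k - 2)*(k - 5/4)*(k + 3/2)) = k - 2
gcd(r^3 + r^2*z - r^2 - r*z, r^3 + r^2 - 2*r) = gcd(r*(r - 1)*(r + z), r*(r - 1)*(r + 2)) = r^2 - r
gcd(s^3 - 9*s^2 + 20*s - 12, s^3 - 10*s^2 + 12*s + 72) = s - 6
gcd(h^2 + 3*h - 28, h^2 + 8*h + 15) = 1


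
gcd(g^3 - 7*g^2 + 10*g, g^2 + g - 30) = g - 5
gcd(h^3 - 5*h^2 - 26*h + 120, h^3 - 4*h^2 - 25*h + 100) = h^2 + h - 20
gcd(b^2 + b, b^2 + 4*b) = b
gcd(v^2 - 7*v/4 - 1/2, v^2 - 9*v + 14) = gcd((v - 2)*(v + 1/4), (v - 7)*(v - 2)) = v - 2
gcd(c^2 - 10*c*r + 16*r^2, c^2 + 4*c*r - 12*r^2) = -c + 2*r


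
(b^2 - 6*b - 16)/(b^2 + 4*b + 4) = (b - 8)/(b + 2)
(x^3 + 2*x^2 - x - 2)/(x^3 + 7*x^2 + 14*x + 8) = (x - 1)/(x + 4)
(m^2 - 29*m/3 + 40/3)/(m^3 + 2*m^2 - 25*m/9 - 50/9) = 3*(m - 8)/(3*m^2 + 11*m + 10)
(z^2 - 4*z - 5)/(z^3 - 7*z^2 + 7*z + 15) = 1/(z - 3)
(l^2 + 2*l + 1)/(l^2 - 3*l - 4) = (l + 1)/(l - 4)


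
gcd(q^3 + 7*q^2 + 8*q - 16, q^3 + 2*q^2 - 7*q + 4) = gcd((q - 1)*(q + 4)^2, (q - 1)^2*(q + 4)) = q^2 + 3*q - 4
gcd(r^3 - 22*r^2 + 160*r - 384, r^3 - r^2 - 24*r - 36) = r - 6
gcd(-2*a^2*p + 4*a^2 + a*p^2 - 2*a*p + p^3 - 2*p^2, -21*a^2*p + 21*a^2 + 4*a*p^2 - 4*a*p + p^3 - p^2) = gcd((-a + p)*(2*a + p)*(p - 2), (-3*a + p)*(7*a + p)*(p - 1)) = 1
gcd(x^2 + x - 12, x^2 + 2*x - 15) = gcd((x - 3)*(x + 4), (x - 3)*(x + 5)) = x - 3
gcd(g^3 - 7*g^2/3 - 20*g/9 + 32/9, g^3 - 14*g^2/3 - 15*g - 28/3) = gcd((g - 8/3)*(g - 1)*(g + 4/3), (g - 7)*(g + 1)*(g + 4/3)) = g + 4/3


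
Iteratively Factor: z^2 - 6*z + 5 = (z - 5)*(z - 1)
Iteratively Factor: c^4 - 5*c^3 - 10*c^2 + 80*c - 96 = (c - 3)*(c^3 - 2*c^2 - 16*c + 32) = (c - 3)*(c - 2)*(c^2 - 16) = (c - 3)*(c - 2)*(c + 4)*(c - 4)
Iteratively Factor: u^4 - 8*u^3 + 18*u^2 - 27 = (u - 3)*(u^3 - 5*u^2 + 3*u + 9) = (u - 3)^2*(u^2 - 2*u - 3) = (u - 3)^3*(u + 1)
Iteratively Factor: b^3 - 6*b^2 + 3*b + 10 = (b + 1)*(b^2 - 7*b + 10) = (b - 2)*(b + 1)*(b - 5)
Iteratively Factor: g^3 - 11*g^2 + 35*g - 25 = (g - 1)*(g^2 - 10*g + 25) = (g - 5)*(g - 1)*(g - 5)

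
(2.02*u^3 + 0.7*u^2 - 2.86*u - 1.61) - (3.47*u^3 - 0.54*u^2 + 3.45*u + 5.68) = -1.45*u^3 + 1.24*u^2 - 6.31*u - 7.29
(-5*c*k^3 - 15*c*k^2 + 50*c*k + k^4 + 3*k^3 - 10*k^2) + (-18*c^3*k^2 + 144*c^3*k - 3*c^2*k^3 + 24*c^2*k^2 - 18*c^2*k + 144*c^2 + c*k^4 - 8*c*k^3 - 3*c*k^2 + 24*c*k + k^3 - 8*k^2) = -18*c^3*k^2 + 144*c^3*k - 3*c^2*k^3 + 24*c^2*k^2 - 18*c^2*k + 144*c^2 + c*k^4 - 13*c*k^3 - 18*c*k^2 + 74*c*k + k^4 + 4*k^3 - 18*k^2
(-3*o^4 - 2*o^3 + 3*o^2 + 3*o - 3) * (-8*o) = 24*o^5 + 16*o^4 - 24*o^3 - 24*o^2 + 24*o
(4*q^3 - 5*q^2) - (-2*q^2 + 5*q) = 4*q^3 - 3*q^2 - 5*q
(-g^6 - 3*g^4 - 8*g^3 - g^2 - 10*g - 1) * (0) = 0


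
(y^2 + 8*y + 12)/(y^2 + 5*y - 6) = (y + 2)/(y - 1)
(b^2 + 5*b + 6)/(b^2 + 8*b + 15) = (b + 2)/(b + 5)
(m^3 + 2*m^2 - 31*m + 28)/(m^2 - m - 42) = (-m^3 - 2*m^2 + 31*m - 28)/(-m^2 + m + 42)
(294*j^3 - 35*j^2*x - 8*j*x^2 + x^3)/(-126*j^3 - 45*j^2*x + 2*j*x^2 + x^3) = (-7*j + x)/(3*j + x)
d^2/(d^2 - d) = d/(d - 1)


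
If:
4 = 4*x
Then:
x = 1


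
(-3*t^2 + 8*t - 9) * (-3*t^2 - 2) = 9*t^4 - 24*t^3 + 33*t^2 - 16*t + 18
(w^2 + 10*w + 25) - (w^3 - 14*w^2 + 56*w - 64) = -w^3 + 15*w^2 - 46*w + 89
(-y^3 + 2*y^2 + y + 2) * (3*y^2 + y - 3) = -3*y^5 + 5*y^4 + 8*y^3 + y^2 - y - 6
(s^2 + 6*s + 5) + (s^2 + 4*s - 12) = 2*s^2 + 10*s - 7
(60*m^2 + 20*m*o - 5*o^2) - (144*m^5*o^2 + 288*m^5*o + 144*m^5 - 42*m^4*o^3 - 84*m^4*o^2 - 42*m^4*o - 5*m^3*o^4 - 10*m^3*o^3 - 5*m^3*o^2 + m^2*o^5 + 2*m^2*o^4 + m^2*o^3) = -144*m^5*o^2 - 288*m^5*o - 144*m^5 + 42*m^4*o^3 + 84*m^4*o^2 + 42*m^4*o + 5*m^3*o^4 + 10*m^3*o^3 + 5*m^3*o^2 - m^2*o^5 - 2*m^2*o^4 - m^2*o^3 + 60*m^2 + 20*m*o - 5*o^2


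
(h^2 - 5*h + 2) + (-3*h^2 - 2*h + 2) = -2*h^2 - 7*h + 4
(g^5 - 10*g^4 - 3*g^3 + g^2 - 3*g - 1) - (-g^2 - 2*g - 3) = g^5 - 10*g^4 - 3*g^3 + 2*g^2 - g + 2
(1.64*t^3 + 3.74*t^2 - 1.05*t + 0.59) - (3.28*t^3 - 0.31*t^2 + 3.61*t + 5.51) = -1.64*t^3 + 4.05*t^2 - 4.66*t - 4.92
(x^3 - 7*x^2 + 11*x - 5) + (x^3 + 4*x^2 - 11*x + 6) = 2*x^3 - 3*x^2 + 1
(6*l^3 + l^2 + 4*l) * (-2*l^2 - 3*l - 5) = -12*l^5 - 20*l^4 - 41*l^3 - 17*l^2 - 20*l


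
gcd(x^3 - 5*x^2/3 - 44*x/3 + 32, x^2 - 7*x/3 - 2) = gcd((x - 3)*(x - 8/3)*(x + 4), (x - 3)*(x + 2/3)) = x - 3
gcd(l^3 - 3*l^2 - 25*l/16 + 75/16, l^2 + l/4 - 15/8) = l - 5/4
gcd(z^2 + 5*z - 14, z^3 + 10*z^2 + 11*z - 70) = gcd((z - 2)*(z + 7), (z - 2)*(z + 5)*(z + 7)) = z^2 + 5*z - 14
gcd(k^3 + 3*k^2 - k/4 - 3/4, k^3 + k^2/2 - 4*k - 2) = k + 1/2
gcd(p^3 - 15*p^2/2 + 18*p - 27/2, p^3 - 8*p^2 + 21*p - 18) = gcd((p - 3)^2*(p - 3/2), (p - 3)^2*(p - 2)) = p^2 - 6*p + 9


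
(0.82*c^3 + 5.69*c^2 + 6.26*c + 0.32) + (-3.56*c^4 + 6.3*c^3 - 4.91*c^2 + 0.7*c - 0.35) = -3.56*c^4 + 7.12*c^3 + 0.78*c^2 + 6.96*c - 0.03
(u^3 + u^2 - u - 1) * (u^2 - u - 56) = u^5 - 58*u^3 - 56*u^2 + 57*u + 56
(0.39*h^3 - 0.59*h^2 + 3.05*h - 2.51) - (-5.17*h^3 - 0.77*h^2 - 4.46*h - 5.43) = 5.56*h^3 + 0.18*h^2 + 7.51*h + 2.92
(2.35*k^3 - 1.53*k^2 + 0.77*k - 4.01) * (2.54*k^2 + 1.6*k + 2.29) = 5.969*k^5 - 0.1262*k^4 + 4.8893*k^3 - 12.4571*k^2 - 4.6527*k - 9.1829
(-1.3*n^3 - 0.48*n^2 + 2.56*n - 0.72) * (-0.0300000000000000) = 0.039*n^3 + 0.0144*n^2 - 0.0768*n + 0.0216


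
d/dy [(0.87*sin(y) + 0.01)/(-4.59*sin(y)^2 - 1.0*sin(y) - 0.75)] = (3.9933*sin(y)^2 + 0.0918*sin(y) - 0.6425)*cos(y)/(21.0681*sin(y)^4 + 9.18*sin(y)^3 + 7.885*sin(y)^2 + 1.5*sin(y) + 0.5625)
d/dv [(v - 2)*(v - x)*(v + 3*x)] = 3*v^2 + 4*v*x - 4*v - 3*x^2 - 4*x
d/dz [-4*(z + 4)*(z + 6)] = -8*z - 40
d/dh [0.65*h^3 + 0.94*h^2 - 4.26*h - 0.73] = 1.95*h^2 + 1.88*h - 4.26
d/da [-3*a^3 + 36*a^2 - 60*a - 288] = -9*a^2 + 72*a - 60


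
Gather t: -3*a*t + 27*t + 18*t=t*(45 - 3*a)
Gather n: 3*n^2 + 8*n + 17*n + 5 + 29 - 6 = 3*n^2 + 25*n + 28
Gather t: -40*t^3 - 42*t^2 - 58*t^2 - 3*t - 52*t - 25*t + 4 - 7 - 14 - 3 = -40*t^3 - 100*t^2 - 80*t - 20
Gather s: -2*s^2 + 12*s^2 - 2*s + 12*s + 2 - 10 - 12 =10*s^2 + 10*s - 20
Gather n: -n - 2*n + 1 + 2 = 3 - 3*n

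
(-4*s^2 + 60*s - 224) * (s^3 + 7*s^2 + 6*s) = -4*s^5 + 32*s^4 + 172*s^3 - 1208*s^2 - 1344*s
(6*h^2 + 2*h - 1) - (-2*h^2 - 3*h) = 8*h^2 + 5*h - 1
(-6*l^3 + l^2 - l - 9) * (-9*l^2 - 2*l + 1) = 54*l^5 + 3*l^4 + l^3 + 84*l^2 + 17*l - 9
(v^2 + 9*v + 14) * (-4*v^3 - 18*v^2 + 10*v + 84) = -4*v^5 - 54*v^4 - 208*v^3 - 78*v^2 + 896*v + 1176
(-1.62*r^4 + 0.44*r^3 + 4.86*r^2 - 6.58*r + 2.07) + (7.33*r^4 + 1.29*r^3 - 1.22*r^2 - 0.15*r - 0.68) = 5.71*r^4 + 1.73*r^3 + 3.64*r^2 - 6.73*r + 1.39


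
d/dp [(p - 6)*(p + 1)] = 2*p - 5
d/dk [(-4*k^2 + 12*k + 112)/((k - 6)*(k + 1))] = 8*(k^2 - 22*k + 61)/(k^4 - 10*k^3 + 13*k^2 + 60*k + 36)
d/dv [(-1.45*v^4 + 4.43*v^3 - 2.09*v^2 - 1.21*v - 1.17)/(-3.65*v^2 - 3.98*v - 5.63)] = (10.585*v^5 + 1.1435*v^4 - 2.6088*v^3 - 70.921*v^2 + 14.9924*v + 2.1557)/(13.3225*v^4 + 29.054*v^3 + 56.9394*v^2 + 44.8148*v + 31.6969)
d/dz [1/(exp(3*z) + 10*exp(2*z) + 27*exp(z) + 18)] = (-3*exp(2*z) - 20*exp(z) - 27)*exp(z)/(exp(3*z) + 10*exp(2*z) + 27*exp(z) + 18)^2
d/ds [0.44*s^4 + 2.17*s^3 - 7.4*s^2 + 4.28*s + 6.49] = 1.76*s^3 + 6.51*s^2 - 14.8*s + 4.28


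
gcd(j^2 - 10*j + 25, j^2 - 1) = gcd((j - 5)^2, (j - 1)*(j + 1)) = 1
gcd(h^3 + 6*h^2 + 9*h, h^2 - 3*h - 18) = h + 3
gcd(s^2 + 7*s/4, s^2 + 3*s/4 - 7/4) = s + 7/4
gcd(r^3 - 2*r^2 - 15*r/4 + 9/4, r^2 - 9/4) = r + 3/2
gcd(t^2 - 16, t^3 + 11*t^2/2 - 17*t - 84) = t - 4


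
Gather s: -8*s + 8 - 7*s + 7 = 15 - 15*s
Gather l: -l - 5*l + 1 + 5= 6 - 6*l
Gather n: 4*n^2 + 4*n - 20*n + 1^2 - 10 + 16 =4*n^2 - 16*n + 7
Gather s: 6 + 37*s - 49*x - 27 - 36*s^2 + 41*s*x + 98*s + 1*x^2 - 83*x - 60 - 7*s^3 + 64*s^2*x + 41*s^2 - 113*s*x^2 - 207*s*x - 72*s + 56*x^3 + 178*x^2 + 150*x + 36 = -7*s^3 + s^2*(64*x + 5) + s*(-113*x^2 - 166*x + 63) + 56*x^3 + 179*x^2 + 18*x - 45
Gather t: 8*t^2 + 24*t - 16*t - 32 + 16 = 8*t^2 + 8*t - 16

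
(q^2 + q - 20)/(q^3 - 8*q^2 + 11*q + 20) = (q + 5)/(q^2 - 4*q - 5)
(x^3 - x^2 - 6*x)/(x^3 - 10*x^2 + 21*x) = (x + 2)/(x - 7)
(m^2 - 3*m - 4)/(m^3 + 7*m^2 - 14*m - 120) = (m + 1)/(m^2 + 11*m + 30)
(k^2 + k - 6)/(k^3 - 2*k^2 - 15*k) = (k - 2)/(k*(k - 5))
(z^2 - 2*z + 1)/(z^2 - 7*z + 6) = (z - 1)/(z - 6)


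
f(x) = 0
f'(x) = 0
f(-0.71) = 0.00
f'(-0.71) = 0.00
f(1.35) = 0.00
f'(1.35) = 0.00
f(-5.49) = 0.00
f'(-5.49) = 0.00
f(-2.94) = 0.00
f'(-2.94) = 0.00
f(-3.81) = 0.00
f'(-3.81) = 0.00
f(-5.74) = 0.00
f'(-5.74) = 0.00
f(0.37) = 0.00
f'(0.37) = 0.00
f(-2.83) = 0.00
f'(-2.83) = 0.00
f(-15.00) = 0.00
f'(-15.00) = 0.00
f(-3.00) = 0.00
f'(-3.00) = 0.00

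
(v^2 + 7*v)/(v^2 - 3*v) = (v + 7)/(v - 3)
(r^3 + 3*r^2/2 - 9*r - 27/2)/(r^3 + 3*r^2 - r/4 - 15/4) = 2*(r^2 - 9)/(2*r^2 + 3*r - 5)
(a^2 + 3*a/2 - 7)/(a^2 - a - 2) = (a + 7/2)/(a + 1)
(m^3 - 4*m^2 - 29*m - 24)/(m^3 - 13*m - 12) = (m - 8)/(m - 4)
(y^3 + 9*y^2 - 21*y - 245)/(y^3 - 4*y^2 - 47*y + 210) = (y + 7)/(y - 6)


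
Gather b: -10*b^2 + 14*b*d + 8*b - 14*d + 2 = -10*b^2 + b*(14*d + 8) - 14*d + 2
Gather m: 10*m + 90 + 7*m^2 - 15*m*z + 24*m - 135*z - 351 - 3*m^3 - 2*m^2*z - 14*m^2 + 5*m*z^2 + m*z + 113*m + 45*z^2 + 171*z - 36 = -3*m^3 + m^2*(-2*z - 7) + m*(5*z^2 - 14*z + 147) + 45*z^2 + 36*z - 297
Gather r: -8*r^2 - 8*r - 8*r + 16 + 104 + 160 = -8*r^2 - 16*r + 280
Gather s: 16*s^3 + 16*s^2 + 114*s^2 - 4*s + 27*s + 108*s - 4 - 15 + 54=16*s^3 + 130*s^2 + 131*s + 35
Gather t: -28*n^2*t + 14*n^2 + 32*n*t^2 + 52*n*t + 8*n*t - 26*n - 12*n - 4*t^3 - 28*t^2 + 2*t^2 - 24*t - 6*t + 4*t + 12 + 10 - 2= 14*n^2 - 38*n - 4*t^3 + t^2*(32*n - 26) + t*(-28*n^2 + 60*n - 26) + 20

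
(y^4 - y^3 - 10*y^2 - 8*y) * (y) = y^5 - y^4 - 10*y^3 - 8*y^2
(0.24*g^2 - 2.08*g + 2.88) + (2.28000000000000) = 0.24*g^2 - 2.08*g + 5.16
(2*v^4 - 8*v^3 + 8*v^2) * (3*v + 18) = 6*v^5 + 12*v^4 - 120*v^3 + 144*v^2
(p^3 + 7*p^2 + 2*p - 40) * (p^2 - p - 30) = p^5 + 6*p^4 - 35*p^3 - 252*p^2 - 20*p + 1200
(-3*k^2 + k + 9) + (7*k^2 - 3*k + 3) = 4*k^2 - 2*k + 12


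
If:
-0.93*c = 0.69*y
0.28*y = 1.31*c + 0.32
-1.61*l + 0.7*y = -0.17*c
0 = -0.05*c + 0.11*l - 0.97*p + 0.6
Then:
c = -0.19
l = 0.09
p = 0.64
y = 0.26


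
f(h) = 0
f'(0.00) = 0.00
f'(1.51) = 0.00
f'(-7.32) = 0.00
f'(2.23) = 0.00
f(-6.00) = 0.00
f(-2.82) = 0.00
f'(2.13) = 0.00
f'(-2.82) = 0.00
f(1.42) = 0.00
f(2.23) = 0.00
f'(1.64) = 0.00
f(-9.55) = 0.00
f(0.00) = 0.00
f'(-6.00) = 0.00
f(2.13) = 0.00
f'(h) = 0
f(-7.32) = 0.00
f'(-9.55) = 0.00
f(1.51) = 0.00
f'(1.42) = 0.00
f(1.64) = 0.00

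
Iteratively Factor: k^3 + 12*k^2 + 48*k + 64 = (k + 4)*(k^2 + 8*k + 16) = (k + 4)^2*(k + 4)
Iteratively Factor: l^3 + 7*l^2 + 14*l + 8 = (l + 2)*(l^2 + 5*l + 4) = (l + 2)*(l + 4)*(l + 1)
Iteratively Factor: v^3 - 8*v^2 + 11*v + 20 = (v - 4)*(v^2 - 4*v - 5) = (v - 4)*(v + 1)*(v - 5)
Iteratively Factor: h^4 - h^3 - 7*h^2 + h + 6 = (h + 2)*(h^3 - 3*h^2 - h + 3) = (h - 3)*(h + 2)*(h^2 - 1) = (h - 3)*(h - 1)*(h + 2)*(h + 1)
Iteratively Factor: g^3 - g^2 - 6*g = (g - 3)*(g^2 + 2*g) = (g - 3)*(g + 2)*(g)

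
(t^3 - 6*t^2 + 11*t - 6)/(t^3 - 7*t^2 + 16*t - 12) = (t - 1)/(t - 2)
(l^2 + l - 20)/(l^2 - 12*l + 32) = (l + 5)/(l - 8)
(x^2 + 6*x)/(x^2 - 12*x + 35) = x*(x + 6)/(x^2 - 12*x + 35)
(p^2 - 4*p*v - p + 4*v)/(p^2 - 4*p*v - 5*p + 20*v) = (p - 1)/(p - 5)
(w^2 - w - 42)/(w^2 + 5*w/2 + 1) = 2*(w^2 - w - 42)/(2*w^2 + 5*w + 2)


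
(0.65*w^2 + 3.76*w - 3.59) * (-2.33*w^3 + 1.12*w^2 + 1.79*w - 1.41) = -1.5145*w^5 - 8.0328*w^4 + 13.7394*w^3 + 1.7931*w^2 - 11.7277*w + 5.0619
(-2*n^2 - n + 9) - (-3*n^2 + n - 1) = n^2 - 2*n + 10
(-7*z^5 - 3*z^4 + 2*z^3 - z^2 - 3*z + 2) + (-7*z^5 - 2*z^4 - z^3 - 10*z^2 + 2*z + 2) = -14*z^5 - 5*z^4 + z^3 - 11*z^2 - z + 4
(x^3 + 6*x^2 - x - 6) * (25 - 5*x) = -5*x^4 - 5*x^3 + 155*x^2 + 5*x - 150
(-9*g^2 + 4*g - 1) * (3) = -27*g^2 + 12*g - 3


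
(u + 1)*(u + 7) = u^2 + 8*u + 7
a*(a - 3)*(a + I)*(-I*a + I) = -I*a^4 + a^3 + 4*I*a^3 - 4*a^2 - 3*I*a^2 + 3*a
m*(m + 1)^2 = m^3 + 2*m^2 + m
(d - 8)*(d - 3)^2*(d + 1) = d^4 - 13*d^3 + 43*d^2 - 15*d - 72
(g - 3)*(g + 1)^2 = g^3 - g^2 - 5*g - 3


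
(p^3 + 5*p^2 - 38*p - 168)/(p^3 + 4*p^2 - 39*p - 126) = (p + 4)/(p + 3)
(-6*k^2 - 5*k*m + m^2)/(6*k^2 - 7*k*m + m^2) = (-k - m)/(k - m)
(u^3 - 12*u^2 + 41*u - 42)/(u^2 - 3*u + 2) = (u^2 - 10*u + 21)/(u - 1)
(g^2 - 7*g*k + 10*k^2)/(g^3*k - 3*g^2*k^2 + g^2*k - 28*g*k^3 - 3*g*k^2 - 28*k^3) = (-g^2 + 7*g*k - 10*k^2)/(k*(-g^3 + 3*g^2*k - g^2 + 28*g*k^2 + 3*g*k + 28*k^2))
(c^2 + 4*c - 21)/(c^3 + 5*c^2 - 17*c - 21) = 1/(c + 1)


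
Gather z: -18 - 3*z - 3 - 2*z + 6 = -5*z - 15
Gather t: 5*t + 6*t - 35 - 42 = 11*t - 77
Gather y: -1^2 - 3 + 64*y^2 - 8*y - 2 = 64*y^2 - 8*y - 6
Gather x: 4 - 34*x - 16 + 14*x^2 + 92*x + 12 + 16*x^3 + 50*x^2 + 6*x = 16*x^3 + 64*x^2 + 64*x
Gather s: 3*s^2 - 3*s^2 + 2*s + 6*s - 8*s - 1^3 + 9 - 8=0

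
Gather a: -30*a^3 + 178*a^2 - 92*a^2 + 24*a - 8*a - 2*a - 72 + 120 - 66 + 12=-30*a^3 + 86*a^2 + 14*a - 6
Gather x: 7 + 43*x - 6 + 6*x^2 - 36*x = 6*x^2 + 7*x + 1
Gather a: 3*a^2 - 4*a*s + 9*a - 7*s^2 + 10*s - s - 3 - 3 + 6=3*a^2 + a*(9 - 4*s) - 7*s^2 + 9*s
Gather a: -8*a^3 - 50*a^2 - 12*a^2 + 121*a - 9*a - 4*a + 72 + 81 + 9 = -8*a^3 - 62*a^2 + 108*a + 162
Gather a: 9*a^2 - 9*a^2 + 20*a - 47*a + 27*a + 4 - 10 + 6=0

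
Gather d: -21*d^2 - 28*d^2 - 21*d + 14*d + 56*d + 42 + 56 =-49*d^2 + 49*d + 98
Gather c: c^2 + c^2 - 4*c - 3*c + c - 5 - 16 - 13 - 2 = 2*c^2 - 6*c - 36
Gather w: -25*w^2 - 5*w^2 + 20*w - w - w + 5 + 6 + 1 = -30*w^2 + 18*w + 12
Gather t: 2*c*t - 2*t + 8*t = t*(2*c + 6)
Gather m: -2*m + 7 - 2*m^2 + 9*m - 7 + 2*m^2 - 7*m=0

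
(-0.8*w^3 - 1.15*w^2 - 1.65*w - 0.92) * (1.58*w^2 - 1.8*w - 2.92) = -1.264*w^5 - 0.377*w^4 + 1.799*w^3 + 4.8744*w^2 + 6.474*w + 2.6864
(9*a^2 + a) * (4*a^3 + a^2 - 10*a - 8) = 36*a^5 + 13*a^4 - 89*a^3 - 82*a^2 - 8*a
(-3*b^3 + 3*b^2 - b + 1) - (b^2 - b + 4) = -3*b^3 + 2*b^2 - 3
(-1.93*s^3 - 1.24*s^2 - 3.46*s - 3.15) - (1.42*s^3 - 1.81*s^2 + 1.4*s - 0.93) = -3.35*s^3 + 0.57*s^2 - 4.86*s - 2.22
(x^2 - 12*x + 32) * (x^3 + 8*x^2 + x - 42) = x^5 - 4*x^4 - 63*x^3 + 202*x^2 + 536*x - 1344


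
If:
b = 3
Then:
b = 3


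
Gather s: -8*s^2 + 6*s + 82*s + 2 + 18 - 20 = -8*s^2 + 88*s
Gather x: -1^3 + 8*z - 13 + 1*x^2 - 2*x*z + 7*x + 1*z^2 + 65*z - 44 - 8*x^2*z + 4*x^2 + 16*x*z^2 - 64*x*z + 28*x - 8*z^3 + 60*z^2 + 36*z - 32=x^2*(5 - 8*z) + x*(16*z^2 - 66*z + 35) - 8*z^3 + 61*z^2 + 109*z - 90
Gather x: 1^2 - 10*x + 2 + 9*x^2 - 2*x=9*x^2 - 12*x + 3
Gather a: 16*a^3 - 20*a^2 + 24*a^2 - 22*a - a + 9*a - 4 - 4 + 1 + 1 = 16*a^3 + 4*a^2 - 14*a - 6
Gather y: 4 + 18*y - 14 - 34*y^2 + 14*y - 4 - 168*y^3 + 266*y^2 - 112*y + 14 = -168*y^3 + 232*y^2 - 80*y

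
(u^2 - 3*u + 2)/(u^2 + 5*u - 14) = (u - 1)/(u + 7)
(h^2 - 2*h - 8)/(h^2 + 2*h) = (h - 4)/h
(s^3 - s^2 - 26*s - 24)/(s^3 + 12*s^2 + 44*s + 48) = (s^2 - 5*s - 6)/(s^2 + 8*s + 12)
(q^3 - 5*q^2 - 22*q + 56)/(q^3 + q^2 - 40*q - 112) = (q - 2)/(q + 4)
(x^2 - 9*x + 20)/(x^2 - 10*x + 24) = (x - 5)/(x - 6)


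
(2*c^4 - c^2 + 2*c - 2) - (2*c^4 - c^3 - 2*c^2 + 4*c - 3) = c^3 + c^2 - 2*c + 1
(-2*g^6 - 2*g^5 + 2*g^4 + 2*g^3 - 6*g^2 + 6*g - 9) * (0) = 0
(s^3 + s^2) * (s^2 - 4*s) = s^5 - 3*s^4 - 4*s^3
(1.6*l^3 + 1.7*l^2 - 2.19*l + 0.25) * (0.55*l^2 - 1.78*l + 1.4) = 0.88*l^5 - 1.913*l^4 - 1.9905*l^3 + 6.4157*l^2 - 3.511*l + 0.35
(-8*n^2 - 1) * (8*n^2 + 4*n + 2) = -64*n^4 - 32*n^3 - 24*n^2 - 4*n - 2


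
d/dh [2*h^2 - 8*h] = 4*h - 8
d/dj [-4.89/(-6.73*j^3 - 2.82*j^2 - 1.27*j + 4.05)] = (-98.7291*j^2 - 27.5796*j - 6.2103)/(6.73*j^3 + 2.82*j^2 + 1.27*j - 4.05)^2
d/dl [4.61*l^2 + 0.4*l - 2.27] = 9.22*l + 0.4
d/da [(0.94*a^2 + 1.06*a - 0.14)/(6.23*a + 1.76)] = (5.8562*a^2 + 3.3088*a + 2.7378)/(38.8129*a^2 + 21.9296*a + 3.0976)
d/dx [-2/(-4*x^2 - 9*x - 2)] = 2*(-8*x - 9)/(4*x^2 + 9*x + 2)^2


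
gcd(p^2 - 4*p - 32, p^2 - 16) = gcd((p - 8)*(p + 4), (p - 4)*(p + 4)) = p + 4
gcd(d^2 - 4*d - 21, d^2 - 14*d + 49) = d - 7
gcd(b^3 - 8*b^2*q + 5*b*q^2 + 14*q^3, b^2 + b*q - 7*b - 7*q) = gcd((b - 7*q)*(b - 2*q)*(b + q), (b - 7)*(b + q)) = b + q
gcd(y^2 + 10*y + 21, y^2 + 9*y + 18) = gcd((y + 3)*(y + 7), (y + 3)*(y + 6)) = y + 3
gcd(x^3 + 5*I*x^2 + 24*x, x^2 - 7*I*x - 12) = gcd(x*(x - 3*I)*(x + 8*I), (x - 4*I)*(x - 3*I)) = x - 3*I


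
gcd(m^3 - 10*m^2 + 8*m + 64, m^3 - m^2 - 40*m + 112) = m - 4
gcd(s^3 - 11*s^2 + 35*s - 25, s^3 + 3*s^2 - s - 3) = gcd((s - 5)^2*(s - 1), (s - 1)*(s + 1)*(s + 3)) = s - 1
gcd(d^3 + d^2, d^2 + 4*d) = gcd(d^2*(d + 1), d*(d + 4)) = d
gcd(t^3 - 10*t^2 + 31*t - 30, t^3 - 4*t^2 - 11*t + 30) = t^2 - 7*t + 10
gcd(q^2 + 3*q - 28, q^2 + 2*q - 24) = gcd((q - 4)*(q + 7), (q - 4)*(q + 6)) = q - 4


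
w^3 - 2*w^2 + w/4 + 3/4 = (w - 3/2)*(w - 1)*(w + 1/2)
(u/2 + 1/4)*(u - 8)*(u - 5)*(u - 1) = u^4/2 - 27*u^3/4 + 23*u^2 - 27*u/4 - 10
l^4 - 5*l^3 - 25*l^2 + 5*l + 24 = (l - 8)*(l - 1)*(l + 1)*(l + 3)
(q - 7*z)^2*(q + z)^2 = q^4 - 12*q^3*z + 22*q^2*z^2 + 84*q*z^3 + 49*z^4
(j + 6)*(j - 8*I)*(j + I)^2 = j^4 + 6*j^3 - 6*I*j^3 + 15*j^2 - 36*I*j^2 + 90*j + 8*I*j + 48*I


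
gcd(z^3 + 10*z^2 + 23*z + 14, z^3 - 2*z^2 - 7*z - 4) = z + 1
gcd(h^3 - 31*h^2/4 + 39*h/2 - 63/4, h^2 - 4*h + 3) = h - 3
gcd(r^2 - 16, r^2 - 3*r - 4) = r - 4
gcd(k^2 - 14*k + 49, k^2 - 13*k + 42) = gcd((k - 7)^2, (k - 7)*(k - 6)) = k - 7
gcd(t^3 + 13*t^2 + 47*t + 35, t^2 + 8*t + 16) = 1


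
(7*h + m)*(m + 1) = 7*h*m + 7*h + m^2 + m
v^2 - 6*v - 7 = (v - 7)*(v + 1)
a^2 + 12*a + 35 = (a + 5)*(a + 7)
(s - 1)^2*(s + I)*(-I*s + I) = -I*s^4 + s^3 + 3*I*s^3 - 3*s^2 - 3*I*s^2 + 3*s + I*s - 1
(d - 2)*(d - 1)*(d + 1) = d^3 - 2*d^2 - d + 2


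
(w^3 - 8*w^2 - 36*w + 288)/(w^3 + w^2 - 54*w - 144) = (w - 6)/(w + 3)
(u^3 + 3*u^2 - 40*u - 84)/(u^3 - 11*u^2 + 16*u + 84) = (u + 7)/(u - 7)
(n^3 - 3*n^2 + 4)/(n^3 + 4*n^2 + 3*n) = (n^2 - 4*n + 4)/(n*(n + 3))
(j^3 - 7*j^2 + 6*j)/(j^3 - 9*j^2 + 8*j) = (j - 6)/(j - 8)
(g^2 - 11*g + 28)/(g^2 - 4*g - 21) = (g - 4)/(g + 3)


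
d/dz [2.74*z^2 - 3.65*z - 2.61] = 5.48*z - 3.65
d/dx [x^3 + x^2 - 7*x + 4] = 3*x^2 + 2*x - 7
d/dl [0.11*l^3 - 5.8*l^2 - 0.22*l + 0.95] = 0.33*l^2 - 11.6*l - 0.22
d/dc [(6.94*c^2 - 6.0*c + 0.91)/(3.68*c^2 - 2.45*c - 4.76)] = (5.077*c^2 - 72.7664*c + 30.7895)/(13.5424*c^4 - 18.032*c^3 - 29.0311*c^2 + 23.324*c + 22.6576)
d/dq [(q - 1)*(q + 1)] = 2*q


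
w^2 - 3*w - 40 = (w - 8)*(w + 5)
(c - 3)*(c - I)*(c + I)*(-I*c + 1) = -I*c^4 + c^3 + 3*I*c^3 - 3*c^2 - I*c^2 + c + 3*I*c - 3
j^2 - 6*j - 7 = (j - 7)*(j + 1)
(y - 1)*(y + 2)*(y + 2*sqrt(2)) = y^3 + y^2 + 2*sqrt(2)*y^2 - 2*y + 2*sqrt(2)*y - 4*sqrt(2)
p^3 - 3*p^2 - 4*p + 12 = (p - 3)*(p - 2)*(p + 2)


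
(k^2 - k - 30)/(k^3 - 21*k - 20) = (-k^2 + k + 30)/(-k^3 + 21*k + 20)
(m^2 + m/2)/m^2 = (m + 1/2)/m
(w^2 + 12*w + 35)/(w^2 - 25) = (w + 7)/(w - 5)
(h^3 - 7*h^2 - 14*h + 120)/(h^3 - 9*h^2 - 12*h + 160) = (h - 6)/(h - 8)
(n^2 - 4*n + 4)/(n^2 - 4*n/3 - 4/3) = 3*(n - 2)/(3*n + 2)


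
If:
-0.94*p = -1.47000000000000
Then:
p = 1.56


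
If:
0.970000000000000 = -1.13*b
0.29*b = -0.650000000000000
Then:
No Solution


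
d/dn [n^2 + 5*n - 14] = 2*n + 5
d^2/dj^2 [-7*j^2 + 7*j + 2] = -14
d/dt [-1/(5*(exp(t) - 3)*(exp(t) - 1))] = (exp(t) - 2)/(10*(exp(t) - 3)^2*sinh(t/2)^2)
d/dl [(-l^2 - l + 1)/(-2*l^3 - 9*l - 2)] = ((2*l + 1)*(2*l^3 + 9*l + 2) - 3*(2*l^2 + 3)*(l^2 + l - 1))/(2*l^3 + 9*l + 2)^2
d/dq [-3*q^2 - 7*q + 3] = -6*q - 7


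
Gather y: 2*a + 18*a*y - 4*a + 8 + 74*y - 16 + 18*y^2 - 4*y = -2*a + 18*y^2 + y*(18*a + 70) - 8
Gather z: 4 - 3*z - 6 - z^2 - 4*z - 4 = -z^2 - 7*z - 6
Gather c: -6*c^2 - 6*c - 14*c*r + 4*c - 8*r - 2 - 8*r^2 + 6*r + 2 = -6*c^2 + c*(-14*r - 2) - 8*r^2 - 2*r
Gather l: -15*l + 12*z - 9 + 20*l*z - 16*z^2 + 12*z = l*(20*z - 15) - 16*z^2 + 24*z - 9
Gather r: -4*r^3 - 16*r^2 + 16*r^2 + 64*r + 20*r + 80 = -4*r^3 + 84*r + 80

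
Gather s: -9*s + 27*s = 18*s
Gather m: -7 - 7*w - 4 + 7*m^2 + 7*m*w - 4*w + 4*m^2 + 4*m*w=11*m^2 + 11*m*w - 11*w - 11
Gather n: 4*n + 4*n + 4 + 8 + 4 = 8*n + 16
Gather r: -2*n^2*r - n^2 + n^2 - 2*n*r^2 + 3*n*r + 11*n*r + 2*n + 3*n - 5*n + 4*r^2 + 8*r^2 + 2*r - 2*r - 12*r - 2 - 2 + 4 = r^2*(12 - 2*n) + r*(-2*n^2 + 14*n - 12)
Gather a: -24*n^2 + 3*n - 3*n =-24*n^2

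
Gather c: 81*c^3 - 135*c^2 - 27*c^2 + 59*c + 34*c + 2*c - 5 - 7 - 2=81*c^3 - 162*c^2 + 95*c - 14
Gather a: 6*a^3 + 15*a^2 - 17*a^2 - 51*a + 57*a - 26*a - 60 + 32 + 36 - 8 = 6*a^3 - 2*a^2 - 20*a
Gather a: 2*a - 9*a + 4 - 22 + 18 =-7*a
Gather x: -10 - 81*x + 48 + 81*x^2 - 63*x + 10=81*x^2 - 144*x + 48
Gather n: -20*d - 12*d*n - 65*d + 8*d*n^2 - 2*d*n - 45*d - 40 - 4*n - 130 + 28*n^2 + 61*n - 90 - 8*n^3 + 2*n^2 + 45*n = -130*d - 8*n^3 + n^2*(8*d + 30) + n*(102 - 14*d) - 260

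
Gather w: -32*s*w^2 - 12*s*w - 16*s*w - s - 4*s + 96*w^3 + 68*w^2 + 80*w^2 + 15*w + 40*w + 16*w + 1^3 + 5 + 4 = -5*s + 96*w^3 + w^2*(148 - 32*s) + w*(71 - 28*s) + 10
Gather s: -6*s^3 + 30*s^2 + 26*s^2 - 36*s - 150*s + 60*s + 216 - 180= -6*s^3 + 56*s^2 - 126*s + 36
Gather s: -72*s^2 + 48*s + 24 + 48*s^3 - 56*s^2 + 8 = 48*s^3 - 128*s^2 + 48*s + 32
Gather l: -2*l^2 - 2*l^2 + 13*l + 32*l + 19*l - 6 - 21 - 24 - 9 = -4*l^2 + 64*l - 60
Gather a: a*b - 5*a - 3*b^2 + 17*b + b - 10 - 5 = a*(b - 5) - 3*b^2 + 18*b - 15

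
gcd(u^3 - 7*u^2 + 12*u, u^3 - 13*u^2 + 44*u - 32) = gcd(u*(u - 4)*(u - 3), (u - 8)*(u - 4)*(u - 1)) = u - 4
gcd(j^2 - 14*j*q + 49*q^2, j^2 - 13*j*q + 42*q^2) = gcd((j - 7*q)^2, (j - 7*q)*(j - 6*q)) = -j + 7*q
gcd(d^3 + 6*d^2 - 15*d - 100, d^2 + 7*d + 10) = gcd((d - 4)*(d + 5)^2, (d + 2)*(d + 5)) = d + 5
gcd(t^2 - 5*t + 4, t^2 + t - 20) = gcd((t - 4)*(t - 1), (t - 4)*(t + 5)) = t - 4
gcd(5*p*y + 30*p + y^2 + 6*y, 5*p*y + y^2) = 5*p + y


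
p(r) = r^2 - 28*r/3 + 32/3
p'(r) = 2*r - 28/3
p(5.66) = -10.12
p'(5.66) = 1.99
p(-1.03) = 21.34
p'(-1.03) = -11.39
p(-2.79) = 44.49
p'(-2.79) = -14.91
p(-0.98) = 20.77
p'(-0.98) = -11.29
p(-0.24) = 12.96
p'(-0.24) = -9.81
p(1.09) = 1.68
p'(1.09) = -7.15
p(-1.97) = 32.93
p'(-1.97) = -13.27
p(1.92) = -3.57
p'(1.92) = -5.49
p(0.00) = 10.67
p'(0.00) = -9.33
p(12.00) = 42.67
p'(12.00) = 14.67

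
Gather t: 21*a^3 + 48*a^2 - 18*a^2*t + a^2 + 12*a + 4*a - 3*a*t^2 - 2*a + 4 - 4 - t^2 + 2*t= 21*a^3 + 49*a^2 + 14*a + t^2*(-3*a - 1) + t*(2 - 18*a^2)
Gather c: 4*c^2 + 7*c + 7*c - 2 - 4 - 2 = 4*c^2 + 14*c - 8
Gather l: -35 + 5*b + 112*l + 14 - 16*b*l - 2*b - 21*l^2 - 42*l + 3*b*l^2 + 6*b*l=3*b + l^2*(3*b - 21) + l*(70 - 10*b) - 21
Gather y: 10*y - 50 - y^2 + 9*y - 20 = -y^2 + 19*y - 70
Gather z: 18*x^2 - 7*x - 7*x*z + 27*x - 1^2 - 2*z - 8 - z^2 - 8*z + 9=18*x^2 + 20*x - z^2 + z*(-7*x - 10)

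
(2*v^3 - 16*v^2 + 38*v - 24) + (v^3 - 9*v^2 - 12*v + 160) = 3*v^3 - 25*v^2 + 26*v + 136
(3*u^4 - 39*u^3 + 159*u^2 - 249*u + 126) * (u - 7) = 3*u^5 - 60*u^4 + 432*u^3 - 1362*u^2 + 1869*u - 882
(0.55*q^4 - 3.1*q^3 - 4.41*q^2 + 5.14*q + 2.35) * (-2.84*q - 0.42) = -1.562*q^5 + 8.573*q^4 + 13.8264*q^3 - 12.7454*q^2 - 8.8328*q - 0.987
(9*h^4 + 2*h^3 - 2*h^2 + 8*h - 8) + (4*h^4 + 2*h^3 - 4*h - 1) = 13*h^4 + 4*h^3 - 2*h^2 + 4*h - 9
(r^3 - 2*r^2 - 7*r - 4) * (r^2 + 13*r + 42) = r^5 + 11*r^4 + 9*r^3 - 179*r^2 - 346*r - 168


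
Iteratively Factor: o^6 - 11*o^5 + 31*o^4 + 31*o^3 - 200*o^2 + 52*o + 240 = (o + 2)*(o^5 - 13*o^4 + 57*o^3 - 83*o^2 - 34*o + 120) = (o + 1)*(o + 2)*(o^4 - 14*o^3 + 71*o^2 - 154*o + 120) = (o - 5)*(o + 1)*(o + 2)*(o^3 - 9*o^2 + 26*o - 24) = (o - 5)*(o - 2)*(o + 1)*(o + 2)*(o^2 - 7*o + 12) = (o - 5)*(o - 3)*(o - 2)*(o + 1)*(o + 2)*(o - 4)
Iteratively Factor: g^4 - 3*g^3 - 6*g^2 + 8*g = (g)*(g^3 - 3*g^2 - 6*g + 8) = g*(g + 2)*(g^2 - 5*g + 4) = g*(g - 4)*(g + 2)*(g - 1)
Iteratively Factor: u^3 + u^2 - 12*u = (u + 4)*(u^2 - 3*u) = u*(u + 4)*(u - 3)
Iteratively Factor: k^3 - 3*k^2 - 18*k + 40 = (k - 5)*(k^2 + 2*k - 8) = (k - 5)*(k + 4)*(k - 2)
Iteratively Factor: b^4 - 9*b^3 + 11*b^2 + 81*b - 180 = (b - 4)*(b^3 - 5*b^2 - 9*b + 45) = (b - 5)*(b - 4)*(b^2 - 9) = (b - 5)*(b - 4)*(b - 3)*(b + 3)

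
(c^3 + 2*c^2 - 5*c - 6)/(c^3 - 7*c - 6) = (c^2 + c - 6)/(c^2 - c - 6)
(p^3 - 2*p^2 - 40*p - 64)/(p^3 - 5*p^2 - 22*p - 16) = (p + 4)/(p + 1)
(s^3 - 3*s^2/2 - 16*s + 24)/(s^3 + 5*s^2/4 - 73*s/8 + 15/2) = 4*(s - 4)/(4*s - 5)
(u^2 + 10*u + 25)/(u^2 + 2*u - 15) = (u + 5)/(u - 3)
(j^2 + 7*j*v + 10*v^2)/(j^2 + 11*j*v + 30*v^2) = (j + 2*v)/(j + 6*v)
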